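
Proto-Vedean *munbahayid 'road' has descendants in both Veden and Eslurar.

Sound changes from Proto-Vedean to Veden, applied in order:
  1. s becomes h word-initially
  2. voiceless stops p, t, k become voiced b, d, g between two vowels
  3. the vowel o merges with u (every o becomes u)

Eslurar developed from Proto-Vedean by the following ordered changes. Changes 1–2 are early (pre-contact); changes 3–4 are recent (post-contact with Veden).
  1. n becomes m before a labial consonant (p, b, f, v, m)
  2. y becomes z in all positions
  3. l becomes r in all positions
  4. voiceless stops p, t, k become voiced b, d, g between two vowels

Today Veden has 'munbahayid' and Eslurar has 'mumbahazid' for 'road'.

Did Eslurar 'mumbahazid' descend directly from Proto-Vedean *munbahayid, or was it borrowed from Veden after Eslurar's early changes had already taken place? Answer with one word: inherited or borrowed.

inherited

If inherited, *munbahayid would pass through all of Eslurar's changes:
Eslurar: *munbahayid > mumbahayid > mumbahazid  (by nasal place assimilation, unconditioned shift)
If borrowed from Veden 'munbahayid' after the early changes, it would undergo only the recent ones:
  rule 3 (unconditioned shift): no change (munbahayid)
  rule 4 (intervocalic voicing): no change (munbahayid)
  ⇒ as a loan: munbahayid
Eslurar 'mumbahazid' matches the inherited outcome exactly, so it is an inherited cognate, not a loan.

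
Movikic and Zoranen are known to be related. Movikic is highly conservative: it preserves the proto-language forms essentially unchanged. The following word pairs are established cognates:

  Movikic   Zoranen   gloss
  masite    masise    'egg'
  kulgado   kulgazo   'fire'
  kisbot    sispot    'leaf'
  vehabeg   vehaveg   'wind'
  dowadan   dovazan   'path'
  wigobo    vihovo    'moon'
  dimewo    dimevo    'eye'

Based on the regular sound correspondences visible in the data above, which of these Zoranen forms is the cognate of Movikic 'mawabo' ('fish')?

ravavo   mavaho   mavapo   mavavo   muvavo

dowadan ~ dovazan — Movikic w corresponds to Zoranen v between vowels (before a back vowel).
wigobo ~ vihovo — Movikic b corresponds to Zoranen v between vowels (before a back vowel).
Applying these to Movikic 'mawabo':
  mawabo → mavabo   (w→v between vowels (before a back vowel))
  mavabo → mavavo   (b→v between vowels (before a back vowel))
So the Zoranen cognate is 'mavavo'.

mavavo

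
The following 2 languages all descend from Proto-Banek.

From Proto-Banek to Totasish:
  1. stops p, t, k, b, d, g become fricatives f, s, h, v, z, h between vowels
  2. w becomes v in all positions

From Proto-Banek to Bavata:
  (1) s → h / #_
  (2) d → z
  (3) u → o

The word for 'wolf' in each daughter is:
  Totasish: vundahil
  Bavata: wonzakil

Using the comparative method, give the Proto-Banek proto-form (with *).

Position 1: Totasish has v, Bavata has w. Bavata preserves w here (none of its changes turn any other segment into w), so the proto-segment is *w.
Position 6: Totasish has h, Bavata has k. Bavata preserves k here (none of its changes turn any other segment into k), so the proto-segment is *k.
Position 4: Totasish has d, Bavata has z. Totasish preserves d here (none of its changes turn any other segment into d), so the proto-segment is *d.
This points to *wundakil. Verify forward in each daughter:
Totasish: start from *wundakil.
  rule 1 (intervocalic lenition): wundakil → wundahil
  rule 2 (unconditioned shift): wundahil → vundahil
  ⇒ Totasish vundahil
Bavata: start from *wundakil.
  rule 1: no change — wundakil
  rule 2 (unconditioned shift): wundakil → wunzakil
  rule 3 (vowel merger): wunzakil → wonzakil
  ⇒ Bavata wonzakil
*wundakil is the unique common source.

*wundakil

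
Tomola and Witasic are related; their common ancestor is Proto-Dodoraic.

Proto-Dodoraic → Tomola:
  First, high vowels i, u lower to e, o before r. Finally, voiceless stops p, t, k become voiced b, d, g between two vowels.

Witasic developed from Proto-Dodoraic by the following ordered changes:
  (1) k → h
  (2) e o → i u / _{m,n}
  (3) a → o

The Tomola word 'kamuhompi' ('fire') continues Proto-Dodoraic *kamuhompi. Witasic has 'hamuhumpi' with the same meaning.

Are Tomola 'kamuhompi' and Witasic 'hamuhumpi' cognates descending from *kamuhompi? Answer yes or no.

Derive the expected Witasic reflex of *kamuhompi:
Witasic: *kamuhompi > hamuhompi > hamuhumpi > homuhumpi  (by unconditioned shift, pre-nasal raising, vowel merger)
The regular Witasic reflex would be 'homuhumpi', but the attested form is 'hamuhumpi'. The correspondence is irregular, so they are not cognates (the Witasic form has a different source).

no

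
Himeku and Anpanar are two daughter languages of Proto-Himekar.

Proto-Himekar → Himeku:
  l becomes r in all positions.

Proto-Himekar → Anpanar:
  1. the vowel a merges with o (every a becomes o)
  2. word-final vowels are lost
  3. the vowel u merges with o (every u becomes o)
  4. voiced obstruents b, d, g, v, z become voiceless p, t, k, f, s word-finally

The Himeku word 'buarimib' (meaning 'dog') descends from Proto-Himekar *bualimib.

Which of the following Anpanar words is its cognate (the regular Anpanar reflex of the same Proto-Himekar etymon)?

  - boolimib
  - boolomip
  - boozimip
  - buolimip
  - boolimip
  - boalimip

boolimip

Anpanar: start from *bualimib.
  rule 1 (vowel merger): bualimib → buolimib
  rule 2: no change — buolimib
  rule 3 (vowel merger): buolimib → boolimib
  rule 4 (final devoicing): boolimib → boolimip
  ⇒ Anpanar boolimip
Only 'boolimip' matches the regular Anpanar development of *bualimib.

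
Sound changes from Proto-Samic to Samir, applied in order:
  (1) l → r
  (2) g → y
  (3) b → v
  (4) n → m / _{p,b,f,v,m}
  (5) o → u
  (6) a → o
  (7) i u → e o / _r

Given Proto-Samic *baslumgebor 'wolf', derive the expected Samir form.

Samir: *baslumgebor
  baslumgebor → basrumgebor   [unconditioned shift]
  basrumgebor → basrumyebor   [unconditioned shift]
  basrumyebor → vasrumyevor   [unconditioned shift]
  vasrumyevor (rule 4 does not apply)
  vasrumyevor → vasrumyevur   [vowel merger]
  vasrumyevur → vosrumyevur   [vowel merger]
  vosrumyevur → vosrumyevor   [pre-rhotic lowering]
  giving Samir vosrumyevor.

vosrumyevor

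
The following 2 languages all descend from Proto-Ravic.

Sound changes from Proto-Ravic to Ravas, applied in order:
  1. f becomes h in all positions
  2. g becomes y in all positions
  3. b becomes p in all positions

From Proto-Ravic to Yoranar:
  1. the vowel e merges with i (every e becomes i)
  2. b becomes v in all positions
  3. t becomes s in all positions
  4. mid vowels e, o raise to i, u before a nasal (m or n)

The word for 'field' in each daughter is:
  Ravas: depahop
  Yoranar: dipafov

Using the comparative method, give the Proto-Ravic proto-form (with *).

*depafob

Position 2: Ravas has e, Yoranar has i. Ravas preserves e here (none of its changes turn any other segment into e), so the proto-segment is *e.
Position 5: Ravas has h, Yoranar has f. Yoranar preserves f here (none of its changes turn any other segment into f), so the proto-segment is *f.
Position 7: Ravas has p, Yoranar has v. Taking the neighbouring segments as reconstructed: Ravas p could go back to *p or *b; Yoranar v could go back to *b or *v — the one source consistent with every daughter is *b.
Verify the candidate proto-form against each daughter:
Ravas: *depafob > depahob > depahop  (by unconditioned shift, unconditioned shift)
Yoranar: start from *depafob.
  rule 1 (vowel merger): depafob → dipafob
  rule 2 (unconditioned shift): dipafob → dipafov
  rule 3: no change — dipafov
  rule 4: no change — dipafov
  ⇒ Yoranar dipafov
Only *depafob yields all of Ravas depahop, Yoranar dipafov.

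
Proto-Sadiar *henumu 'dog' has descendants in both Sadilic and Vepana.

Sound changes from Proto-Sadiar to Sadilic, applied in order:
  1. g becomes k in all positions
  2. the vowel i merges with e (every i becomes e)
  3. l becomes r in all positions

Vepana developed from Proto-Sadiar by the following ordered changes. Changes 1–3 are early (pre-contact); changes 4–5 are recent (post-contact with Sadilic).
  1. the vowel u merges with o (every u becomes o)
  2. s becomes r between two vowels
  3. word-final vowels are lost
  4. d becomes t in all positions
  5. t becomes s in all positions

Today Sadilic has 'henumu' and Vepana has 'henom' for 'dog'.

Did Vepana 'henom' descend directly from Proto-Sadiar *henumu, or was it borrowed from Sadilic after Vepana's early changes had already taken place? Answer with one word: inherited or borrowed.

If inherited, *henumu would pass through all of Vepana's changes:
Vepana: *henumu > henomo > henom  (by vowel merger, apocope)
If borrowed from Sadilic 'henumu' after the early changes, it would undergo only the recent ones:
  rule 4 (unconditioned shift): no change (henumu)
  rule 5 (unconditioned shift): no change (henumu)
  ⇒ as a loan: henumu
Vepana 'henom' matches the inherited outcome exactly, so it is an inherited cognate, not a loan.

inherited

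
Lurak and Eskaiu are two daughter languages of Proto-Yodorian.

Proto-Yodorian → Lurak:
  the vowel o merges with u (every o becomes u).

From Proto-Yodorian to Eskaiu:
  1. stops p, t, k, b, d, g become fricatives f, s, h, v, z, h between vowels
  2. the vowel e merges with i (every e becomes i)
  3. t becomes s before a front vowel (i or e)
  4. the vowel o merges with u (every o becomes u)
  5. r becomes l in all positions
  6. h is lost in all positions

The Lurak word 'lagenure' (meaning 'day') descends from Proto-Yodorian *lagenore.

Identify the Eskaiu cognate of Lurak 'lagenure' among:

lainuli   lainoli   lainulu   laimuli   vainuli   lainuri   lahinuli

lainuli

Eskaiu: *lagenore > lahenore > lahinori > lahinuri > lahinuli > lainuli  (by intervocalic lenition, vowel merger, vowel merger, unconditioned shift, h-loss)
The other candidates each miss or misapply at least one Eskaiu change.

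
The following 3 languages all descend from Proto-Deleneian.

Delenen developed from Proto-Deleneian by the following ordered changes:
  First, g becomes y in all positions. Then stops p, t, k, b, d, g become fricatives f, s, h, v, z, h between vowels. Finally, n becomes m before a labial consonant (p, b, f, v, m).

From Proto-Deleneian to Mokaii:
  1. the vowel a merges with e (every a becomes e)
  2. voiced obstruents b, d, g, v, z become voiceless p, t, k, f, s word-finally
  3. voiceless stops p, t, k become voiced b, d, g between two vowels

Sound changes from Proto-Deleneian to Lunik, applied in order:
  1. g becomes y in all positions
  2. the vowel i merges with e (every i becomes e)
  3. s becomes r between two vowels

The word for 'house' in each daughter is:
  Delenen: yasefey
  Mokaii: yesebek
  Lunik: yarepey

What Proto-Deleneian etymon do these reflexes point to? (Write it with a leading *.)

Position 5: Delenen has f, Mokaii has b, Lunik has p. Lunik preserves p here (none of its changes turn any other segment into p), so the proto-segment is *p.
Position 3: Delenen has s, Mokaii has s, Lunik has r. Taking the neighbouring segments as reconstructed: Delenen s could go back to *t or *s; Mokaii s can only go back to *s; Lunik r could go back to *s or *r — the one source consistent with every daughter is *s.
Continuing position by position gives *yasepeg; check it forward:
Delenen: *yasepeg
  yasepeg → yasepey   [unconditioned shift]
  yasepey → yasefey   [intervocalic lenition]
  yasefey (rule 3 does not apply)
  giving Delenen yasefey.
Mokaii: *yasepeg > yesepeg > yesepek > yesebek  (by vowel merger, final devoicing, intervocalic voicing)
Lunik: *yasepeg
  yasepeg → yasepey   [unconditioned shift]
  yasepey (rule 2 does not apply)
  yasepey → yarepey   [rhotacism]
  giving Lunik yarepey.
No other proto-form is consistent with every reflex, so the reconstruction is *yasepeg.

*yasepeg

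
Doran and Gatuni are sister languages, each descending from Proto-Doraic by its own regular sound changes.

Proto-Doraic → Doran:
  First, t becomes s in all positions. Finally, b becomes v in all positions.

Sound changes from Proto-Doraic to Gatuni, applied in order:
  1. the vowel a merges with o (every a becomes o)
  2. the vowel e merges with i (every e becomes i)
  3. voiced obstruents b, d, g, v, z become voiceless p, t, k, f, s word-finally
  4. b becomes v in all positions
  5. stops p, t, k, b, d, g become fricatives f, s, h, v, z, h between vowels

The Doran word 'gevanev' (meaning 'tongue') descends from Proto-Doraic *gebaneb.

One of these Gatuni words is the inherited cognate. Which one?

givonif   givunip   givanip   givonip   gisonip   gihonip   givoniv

Gatuni: *gebaneb > geboneb > gibonib > gibonip > givonip  (by vowel merger, vowel merger, final devoicing, unconditioned shift)
Among the options, 'givonip' alone shows every Gatuni change applied in order.

givonip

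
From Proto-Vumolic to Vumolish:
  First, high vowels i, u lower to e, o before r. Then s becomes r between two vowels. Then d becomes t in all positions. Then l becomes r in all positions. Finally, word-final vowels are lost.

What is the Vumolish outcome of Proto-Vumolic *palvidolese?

Vumolish: *palvidolese > palvidolere > palvitolere > parvitorere > parvitorer  (by rhotacism, unconditioned shift, unconditioned shift, apocope)

parvitorer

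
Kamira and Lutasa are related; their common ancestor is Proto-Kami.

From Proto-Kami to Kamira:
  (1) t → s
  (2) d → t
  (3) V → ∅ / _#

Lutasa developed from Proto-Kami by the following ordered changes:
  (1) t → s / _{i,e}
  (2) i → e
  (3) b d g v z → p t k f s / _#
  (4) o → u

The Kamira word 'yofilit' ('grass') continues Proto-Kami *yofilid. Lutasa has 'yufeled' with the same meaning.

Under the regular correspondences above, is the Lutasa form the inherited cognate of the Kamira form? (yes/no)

no

Derive the expected Lutasa reflex of *yofilid:
Lutasa: start from *yofilid.
  rule 1: no change — yofilid
  rule 2 (vowel merger): yofilid → yofeled
  rule 3 (final devoicing): yofeled → yofelet
  rule 4 (vowel merger): yofelet → yufelet
  ⇒ Lutasa yufelet
The regular Lutasa reflex would be 'yufelet', but the attested form is 'yufeled'. The correspondence is irregular, so they are not cognates (the Lutasa form has a different source).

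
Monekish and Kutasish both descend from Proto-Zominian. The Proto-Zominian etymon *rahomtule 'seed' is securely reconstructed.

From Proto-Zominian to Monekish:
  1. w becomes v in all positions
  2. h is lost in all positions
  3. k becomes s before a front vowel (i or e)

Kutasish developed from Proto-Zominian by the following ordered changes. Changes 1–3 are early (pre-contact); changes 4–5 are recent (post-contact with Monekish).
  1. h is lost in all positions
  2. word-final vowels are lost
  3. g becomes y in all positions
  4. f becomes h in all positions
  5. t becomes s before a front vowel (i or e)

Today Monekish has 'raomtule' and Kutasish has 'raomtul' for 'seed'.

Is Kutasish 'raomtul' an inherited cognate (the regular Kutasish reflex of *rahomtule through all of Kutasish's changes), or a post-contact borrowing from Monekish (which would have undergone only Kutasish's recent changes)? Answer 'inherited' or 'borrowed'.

If inherited, *rahomtule would pass through all of Kutasish's changes:
Kutasish: *rahomtule > raomtule > raomtul  (by h-loss, apocope)
If borrowed from Monekish 'raomtule' after the early changes, it would undergo only the recent ones:
  rule 4 (unconditioned shift): no change (raomtule)
  rule 5 (palatalisation): no change (raomtule)
  ⇒ as a loan: raomtule
Kutasish 'raomtul' matches the inherited outcome exactly, so it is an inherited cognate, not a loan.

inherited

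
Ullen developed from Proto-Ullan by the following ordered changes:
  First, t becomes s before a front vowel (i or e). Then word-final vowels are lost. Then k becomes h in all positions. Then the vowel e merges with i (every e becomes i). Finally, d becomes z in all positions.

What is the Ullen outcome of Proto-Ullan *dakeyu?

Ullen: *dakeyu
  dakeyu (rule 1 does not apply)
  dakeyu → dakey   [apocope]
  dakey → dahey   [unconditioned shift]
  dahey → dahiy   [vowel merger]
  dahiy → zahiy   [unconditioned shift]
  giving Ullen zahiy.

zahiy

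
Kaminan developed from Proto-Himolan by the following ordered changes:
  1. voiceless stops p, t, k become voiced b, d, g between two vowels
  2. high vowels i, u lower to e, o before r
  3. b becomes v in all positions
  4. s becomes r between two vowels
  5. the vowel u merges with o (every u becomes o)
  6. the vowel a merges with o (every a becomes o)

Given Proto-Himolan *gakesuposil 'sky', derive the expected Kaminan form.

gogerovoril

Kaminan: start from *gakesuposil.
  rule 1 (intervocalic voicing): gakesuposil → gagesubosil
  rule 2: no change — gagesubosil
  rule 3 (unconditioned shift): gagesubosil → gagesuvosil
  rule 4 (rhotacism): gagesuvosil → gageruvoril
  rule 5 (vowel merger): gageruvoril → gagerovoril
  rule 6 (vowel merger): gagerovoril → gogerovoril
  ⇒ Kaminan gogerovoril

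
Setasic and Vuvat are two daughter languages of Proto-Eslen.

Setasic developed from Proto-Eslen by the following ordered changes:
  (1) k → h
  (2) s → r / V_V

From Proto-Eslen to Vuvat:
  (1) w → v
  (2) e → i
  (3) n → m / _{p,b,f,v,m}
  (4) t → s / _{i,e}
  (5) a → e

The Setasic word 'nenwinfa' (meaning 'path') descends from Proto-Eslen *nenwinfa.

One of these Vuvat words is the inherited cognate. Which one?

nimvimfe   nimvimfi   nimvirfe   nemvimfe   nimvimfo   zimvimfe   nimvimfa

Vuvat: *nenwinfa
  nenwinfa → nenvinfa   [unconditioned shift]
  nenvinfa → ninvinfa   [vowel merger]
  ninvinfa → nimvimfa   [nasal place assimilation]
  nimvimfa (rule 4 does not apply)
  nimvimfa → nimvimfe   [vowel merger]
  giving Vuvat nimvimfe.
The other candidates each miss or misapply at least one Vuvat change.

nimvimfe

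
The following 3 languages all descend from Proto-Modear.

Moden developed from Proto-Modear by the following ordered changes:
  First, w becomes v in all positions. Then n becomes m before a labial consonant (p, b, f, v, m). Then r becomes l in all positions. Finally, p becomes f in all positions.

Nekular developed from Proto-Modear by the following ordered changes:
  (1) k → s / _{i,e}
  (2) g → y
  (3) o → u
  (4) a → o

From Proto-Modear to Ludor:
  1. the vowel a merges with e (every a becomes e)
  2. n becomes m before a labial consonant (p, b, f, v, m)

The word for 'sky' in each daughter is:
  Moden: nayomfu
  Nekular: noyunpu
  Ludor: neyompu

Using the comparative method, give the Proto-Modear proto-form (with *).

*nayonpu

Position 6: Moden has f, Nekular has p, Ludor has p. Nekular preserves p here (none of its changes turn any other segment into p), so the proto-segment is *p.
Position 5: Moden has m, Nekular has n, Ludor has m. Nekular preserves n here (none of its changes turn any other segment into n), so the proto-segment is *n.
Position 2: Moden has a, Nekular has o, Ludor has e. Moden preserves a here (none of its changes turn any other segment into a), so the proto-segment is *a.
Continuing position by position gives *nayonpu; check it forward:
Moden: *nayonpu
  nayonpu (rule 1 does not apply)
  nayonpu → nayompu   [nasal place assimilation]
  nayompu (rule 3 does not apply)
  nayompu → nayomfu   [unconditioned shift]
  giving Moden nayomfu.
Nekular: start from *nayonpu.
  rule 1: no change — nayonpu
  rule 2: no change — nayonpu
  rule 3 (vowel merger): nayonpu → nayunpu
  rule 4 (vowel merger): nayunpu → noyunpu
  ⇒ Nekular noyunpu
Ludor: start from *nayonpu.
  rule 1 (vowel merger): nayonpu → neyonpu
  rule 2 (nasal place assimilation): neyonpu → neyompu
  ⇒ Ludor neyompu
No other proto-form is consistent with every reflex, so the reconstruction is *nayonpu.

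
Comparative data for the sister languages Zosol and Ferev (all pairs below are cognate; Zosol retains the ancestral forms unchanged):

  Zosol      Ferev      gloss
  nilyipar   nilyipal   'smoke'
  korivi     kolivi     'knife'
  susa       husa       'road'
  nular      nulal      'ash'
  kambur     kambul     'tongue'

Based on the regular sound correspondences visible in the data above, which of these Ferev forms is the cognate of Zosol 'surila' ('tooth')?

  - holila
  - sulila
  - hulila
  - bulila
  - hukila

susa ~ husa — Zosol s corresponds to Ferev h word-initially before a back vowel.
korivi ~ kolivi — Zosol r corresponds to Ferev l between vowels (before a front vowel).
Applying these to Zosol 'surila':
  surila → hurila   (s→h word-initially before a back vowel)
  hurila → hulila   (r→l between vowels (before a front vowel))
So the Ferev cognate is 'hulila'.

hulila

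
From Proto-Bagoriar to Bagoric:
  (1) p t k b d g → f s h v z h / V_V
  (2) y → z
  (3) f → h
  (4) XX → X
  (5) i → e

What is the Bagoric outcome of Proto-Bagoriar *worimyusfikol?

Bagoric: *worimyusfikol > worimyusfihol > worimzusfihol > worimzushihol > woremzushehol  (by intervocalic lenition, unconditioned shift, unconditioned shift, vowel merger)

woremzushehol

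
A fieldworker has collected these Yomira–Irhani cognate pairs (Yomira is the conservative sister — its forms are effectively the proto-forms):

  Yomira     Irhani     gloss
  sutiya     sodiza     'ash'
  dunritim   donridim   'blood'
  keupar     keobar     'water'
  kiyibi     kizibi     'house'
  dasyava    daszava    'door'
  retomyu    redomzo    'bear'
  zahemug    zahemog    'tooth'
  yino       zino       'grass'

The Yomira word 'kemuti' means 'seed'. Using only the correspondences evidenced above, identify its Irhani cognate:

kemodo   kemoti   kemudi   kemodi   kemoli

sutiya ~ sodiza, zahemug ~ zahemog — Yomira u corresponds to Irhani o after a consonant, before a consonant other than r, m, n, p, b, f, v.
sutiya ~ sodiza, dunritim ~ donridim — Yomira t corresponds to Irhani d between vowels (before a front vowel).
Applying these to Yomira 'kemuti':
  kemuti → kemoti   (u→o after a consonant, before a consonant other than r, m, n, p, b, f, v)
  kemoti → kemodi   (t→d between vowels (before a front vowel))
So the Irhani cognate is 'kemodi'.

kemodi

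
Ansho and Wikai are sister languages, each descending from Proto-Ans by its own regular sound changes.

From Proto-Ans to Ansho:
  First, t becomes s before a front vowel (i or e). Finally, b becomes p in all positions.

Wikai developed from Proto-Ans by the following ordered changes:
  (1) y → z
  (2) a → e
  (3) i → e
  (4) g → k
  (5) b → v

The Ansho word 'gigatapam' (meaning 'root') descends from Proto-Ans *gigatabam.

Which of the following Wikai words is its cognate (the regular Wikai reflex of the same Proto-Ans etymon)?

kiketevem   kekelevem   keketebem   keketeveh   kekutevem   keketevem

Wikai: start from *gigatabam.
  rule 1: no change — gigatabam
  rule 2 (vowel merger): gigatabam → gigetebem
  rule 3 (vowel merger): gigetebem → gegetebem
  rule 4 (unconditioned shift): gegetebem → keketebem
  rule 5 (unconditioned shift): keketebem → keketevem
  ⇒ Wikai keketevem
Only 'keketevem' matches the regular Wikai development of *gigatabam.

keketevem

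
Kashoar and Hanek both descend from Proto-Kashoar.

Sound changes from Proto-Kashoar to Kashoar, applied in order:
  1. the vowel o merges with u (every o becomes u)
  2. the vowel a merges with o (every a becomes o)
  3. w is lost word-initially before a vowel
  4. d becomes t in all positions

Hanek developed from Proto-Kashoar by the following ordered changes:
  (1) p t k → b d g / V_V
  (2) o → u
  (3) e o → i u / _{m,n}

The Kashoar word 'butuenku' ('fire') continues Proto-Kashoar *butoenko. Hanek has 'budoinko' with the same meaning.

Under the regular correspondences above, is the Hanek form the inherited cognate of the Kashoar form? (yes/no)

Derive the expected Hanek reflex of *butoenko:
Hanek: *butoenko > budoenko > buduenku > buduinku  (by intervocalic voicing, vowel merger, pre-nasal raising)
The regular Hanek reflex would be 'buduinku', but the attested form is 'budoinko'. The correspondence is irregular, so they are not cognates (the Hanek form has a different source).

no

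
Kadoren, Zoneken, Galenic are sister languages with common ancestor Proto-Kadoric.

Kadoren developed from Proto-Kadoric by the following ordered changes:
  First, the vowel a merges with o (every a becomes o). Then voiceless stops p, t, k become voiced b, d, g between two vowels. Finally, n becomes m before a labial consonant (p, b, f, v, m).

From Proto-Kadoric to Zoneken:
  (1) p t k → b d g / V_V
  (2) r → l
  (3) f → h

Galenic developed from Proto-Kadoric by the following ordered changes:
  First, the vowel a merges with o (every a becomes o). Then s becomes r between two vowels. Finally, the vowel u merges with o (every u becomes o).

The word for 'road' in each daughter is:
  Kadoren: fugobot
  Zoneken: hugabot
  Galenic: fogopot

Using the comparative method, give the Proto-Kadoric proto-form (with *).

*fugapot

Position 5: Kadoren has b, Zoneken has b, Galenic has p. Galenic preserves p here (none of its changes turn any other segment into p), so the proto-segment is *p.
Position 2: Kadoren has u, Zoneken has u, Galenic has o. Kadoren preserves u here (none of its changes turn any other segment into u), so the proto-segment is *u.
This points to *fugapot. Verify forward in each daughter:
Kadoren: *fugapot
  fugapot → fugopot   [vowel merger]
  fugopot → fugobot   [intervocalic voicing]
  fugobot (rule 3 does not apply)
  giving Kadoren fugobot.
Zoneken: *fugapot
  fugapot → fugabot   [intervocalic voicing]
  fugabot (rule 2 does not apply)
  fugabot → hugabot   [unconditioned shift]
  giving Zoneken hugabot.
Galenic: *fugapot > fugopot > fogopot  (by vowel merger, vowel merger)
No other proto-form is consistent with every reflex, so the reconstruction is *fugapot.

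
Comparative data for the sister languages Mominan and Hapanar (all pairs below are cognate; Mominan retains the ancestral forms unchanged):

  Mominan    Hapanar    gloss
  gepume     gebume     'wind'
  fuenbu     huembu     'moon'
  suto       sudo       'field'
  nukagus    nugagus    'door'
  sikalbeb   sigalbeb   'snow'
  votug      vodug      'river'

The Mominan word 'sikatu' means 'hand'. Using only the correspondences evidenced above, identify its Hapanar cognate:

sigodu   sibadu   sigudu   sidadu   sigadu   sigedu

sigadu

nukagus ~ nugagus, sikalbeb ~ sigalbeb — Mominan k corresponds to Hapanar g between vowels (before a back vowel).
votug ~ vodug — Mominan t corresponds to Hapanar d between vowels (before a back vowel).
Applying these to Mominan 'sikatu':
  sikatu → sigatu   (k→g between vowels (before a back vowel))
  sigatu → sigadu   (t→d between vowels (before a back vowel))
So the Hapanar cognate is 'sigadu'.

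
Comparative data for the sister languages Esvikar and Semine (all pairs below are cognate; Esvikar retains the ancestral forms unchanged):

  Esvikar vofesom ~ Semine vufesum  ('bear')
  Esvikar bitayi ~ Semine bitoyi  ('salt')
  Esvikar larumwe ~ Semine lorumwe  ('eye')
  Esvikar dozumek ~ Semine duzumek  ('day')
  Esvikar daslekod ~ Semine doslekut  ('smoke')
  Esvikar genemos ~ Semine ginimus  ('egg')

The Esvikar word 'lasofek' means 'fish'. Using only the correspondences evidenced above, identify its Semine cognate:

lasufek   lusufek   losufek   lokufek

losufek

bitayi ~ bitoyi, daslekod ~ doslekut — Esvikar a corresponds to Semine o after a consonant, before a consonant other than r, m, n, p, b, f, v.
vofesom ~ vufesum — Esvikar o corresponds to Semine u after a consonant, before a labial obstruent.
Applying these to Esvikar 'lasofek':
  lasofek → losofek   (a→o after a consonant, before a consonant other than r, m, n, p, b, f, v)
  losofek → losufek   (o→u after a consonant, before a labial obstruent)
So the Semine cognate is 'losufek'.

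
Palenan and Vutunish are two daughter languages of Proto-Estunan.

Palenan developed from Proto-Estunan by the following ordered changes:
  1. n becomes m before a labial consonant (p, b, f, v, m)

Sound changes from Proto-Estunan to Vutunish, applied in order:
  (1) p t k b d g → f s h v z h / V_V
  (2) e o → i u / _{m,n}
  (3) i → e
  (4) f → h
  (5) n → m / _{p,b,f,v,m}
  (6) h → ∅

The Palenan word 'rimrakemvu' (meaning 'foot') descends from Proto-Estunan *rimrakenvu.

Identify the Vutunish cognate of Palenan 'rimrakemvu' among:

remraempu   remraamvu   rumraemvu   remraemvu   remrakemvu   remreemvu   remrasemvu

remraemvu

Vutunish: start from *rimrakenvu.
  rule 1 (intervocalic lenition): rimrakenvu → rimrahenvu
  rule 2 (pre-nasal raising): rimrahenvu → rimrahinvu
  rule 3 (vowel merger): rimrahinvu → remrahenvu
  rule 4: no change — remrahenvu
  rule 5 (nasal place assimilation): remrahenvu → remrahemvu
  rule 6 (h-loss): remrahemvu → remraemvu
  ⇒ Vutunish remraemvu
The other candidates each miss or misapply at least one Vutunish change.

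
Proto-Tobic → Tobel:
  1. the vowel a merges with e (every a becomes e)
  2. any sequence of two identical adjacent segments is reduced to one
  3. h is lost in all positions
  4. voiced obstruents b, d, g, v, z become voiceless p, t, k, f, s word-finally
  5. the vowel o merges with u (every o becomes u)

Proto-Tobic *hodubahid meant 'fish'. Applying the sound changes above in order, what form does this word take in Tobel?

udubeit

Tobel: *hodubahid
  hodubahid → hodubehid   [vowel merger]
  hodubehid (rule 2 does not apply)
  hodubehid → odubeid   [h-loss]
  odubeid → odubeit   [final devoicing]
  odubeit → udubeit   [vowel merger]
  giving Tobel udubeit.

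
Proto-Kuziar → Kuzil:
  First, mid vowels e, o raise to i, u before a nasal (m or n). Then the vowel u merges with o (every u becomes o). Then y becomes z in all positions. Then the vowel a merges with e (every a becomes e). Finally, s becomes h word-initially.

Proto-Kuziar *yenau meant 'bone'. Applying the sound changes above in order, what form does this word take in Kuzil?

Kuzil: start from *yenau.
  rule 1 (pre-nasal raising): yenau → yinau
  rule 2 (vowel merger): yinau → yinao
  rule 3 (unconditioned shift): yinao → zinao
  rule 4 (vowel merger): zinao → zineo
  rule 5: no change — zineo
  ⇒ Kuzil zineo

zineo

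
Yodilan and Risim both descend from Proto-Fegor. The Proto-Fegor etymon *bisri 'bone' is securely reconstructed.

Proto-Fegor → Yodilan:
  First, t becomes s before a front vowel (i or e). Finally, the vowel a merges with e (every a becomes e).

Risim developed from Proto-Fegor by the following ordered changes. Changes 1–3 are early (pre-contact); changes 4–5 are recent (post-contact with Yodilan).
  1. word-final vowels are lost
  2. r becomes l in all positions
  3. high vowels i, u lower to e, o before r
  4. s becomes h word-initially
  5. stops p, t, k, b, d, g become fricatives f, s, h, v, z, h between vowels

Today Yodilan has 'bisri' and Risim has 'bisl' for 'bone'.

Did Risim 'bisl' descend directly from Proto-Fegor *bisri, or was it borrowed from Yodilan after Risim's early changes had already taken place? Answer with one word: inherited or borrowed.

inherited

If inherited, *bisri would pass through all of Risim's changes:
Risim: start from *bisri.
  rule 1 (apocope): bisri → bisr
  rule 2 (unconditioned shift): bisr → bisl
  rule 3: no change — bisl
  rule 4: no change — bisl
  rule 5: no change — bisl
  ⇒ Risim bisl
If borrowed from Yodilan 'bisri' after the early changes, it would undergo only the recent ones:
  rule 4 (debuccalisation): no change (bisri)
  rule 5 (intervocalic lenition): no change (bisri)
  ⇒ as a loan: bisri
Risim 'bisl' matches the inherited outcome exactly, so it is an inherited cognate, not a loan.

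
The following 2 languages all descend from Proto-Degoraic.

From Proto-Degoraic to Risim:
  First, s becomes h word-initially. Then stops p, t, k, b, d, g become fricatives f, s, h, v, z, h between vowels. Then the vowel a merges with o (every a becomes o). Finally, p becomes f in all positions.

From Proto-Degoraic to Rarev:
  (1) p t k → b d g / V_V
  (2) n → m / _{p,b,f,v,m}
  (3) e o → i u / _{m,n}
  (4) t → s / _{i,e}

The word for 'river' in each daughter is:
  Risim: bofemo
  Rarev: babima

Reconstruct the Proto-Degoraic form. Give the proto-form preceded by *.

*bapema

Position 4: Risim has e, Rarev has i. Risim preserves e here (none of its changes turn any other segment into e), so the proto-segment is *e.
Position 2: Risim has o, Rarev has a. Rarev preserves a here (none of its changes turn any other segment into a), so the proto-segment is *a.
Verify the candidate proto-form against each daughter:
Risim: *bapema > bafema > bofemo  (by intervocalic lenition, vowel merger)
Rarev: *bapema > babema > babima  (by intervocalic voicing, pre-nasal raising)
No other proto-form is consistent with every reflex, so the reconstruction is *bapema.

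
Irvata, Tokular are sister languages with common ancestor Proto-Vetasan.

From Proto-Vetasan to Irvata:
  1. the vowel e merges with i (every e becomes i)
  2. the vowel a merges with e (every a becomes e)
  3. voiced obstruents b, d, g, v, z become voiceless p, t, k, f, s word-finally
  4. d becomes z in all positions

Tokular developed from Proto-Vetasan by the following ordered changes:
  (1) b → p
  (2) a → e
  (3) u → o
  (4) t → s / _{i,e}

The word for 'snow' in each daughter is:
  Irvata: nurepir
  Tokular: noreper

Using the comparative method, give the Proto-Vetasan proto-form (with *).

Position 6: Irvata has i, Tokular has e. Taking the neighbouring segments as reconstructed: Irvata i could go back to *e or *i; Tokular e could go back to *a or *e — the one source consistent with every daughter is *e.
Position 2: Irvata has u, Tokular has o. Irvata preserves u here (none of its changes turn any other segment into u), so the proto-segment is *u.
This points to *nuraper. Verify forward in each daughter:
Irvata: start from *nuraper.
  rule 1 (vowel merger): nuraper → nurapir
  rule 2 (vowel merger): nurapir → nurepir
  rule 3: no change — nurepir
  rule 4: no change — nurepir
  ⇒ Irvata nurepir
Tokular: *nuraper > nureper > noreper  (by vowel merger, vowel merger)
No other proto-form is consistent with every reflex, so the reconstruction is *nuraper.

*nuraper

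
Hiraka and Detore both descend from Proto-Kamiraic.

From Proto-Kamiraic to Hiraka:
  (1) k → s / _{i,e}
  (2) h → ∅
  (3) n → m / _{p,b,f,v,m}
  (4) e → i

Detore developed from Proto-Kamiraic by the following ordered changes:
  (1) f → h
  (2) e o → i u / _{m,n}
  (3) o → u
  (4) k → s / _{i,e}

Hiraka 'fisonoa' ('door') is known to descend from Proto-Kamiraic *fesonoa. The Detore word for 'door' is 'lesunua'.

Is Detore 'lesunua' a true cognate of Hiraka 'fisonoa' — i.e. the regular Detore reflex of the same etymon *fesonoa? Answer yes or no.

no

Derive the expected Detore reflex of *fesonoa:
Detore: *fesonoa
  fesonoa → hesonoa   [unconditioned shift]
  hesonoa → hesunoa   [pre-nasal raising]
  hesunoa → hesunua   [vowel merger]
  hesunua (rule 4 does not apply)
  giving Detore hesunua.
The regular Detore reflex would be 'hesunua', but the attested form is 'lesunua'. The correspondence is irregular, so they are not cognates (the Detore form has a different source).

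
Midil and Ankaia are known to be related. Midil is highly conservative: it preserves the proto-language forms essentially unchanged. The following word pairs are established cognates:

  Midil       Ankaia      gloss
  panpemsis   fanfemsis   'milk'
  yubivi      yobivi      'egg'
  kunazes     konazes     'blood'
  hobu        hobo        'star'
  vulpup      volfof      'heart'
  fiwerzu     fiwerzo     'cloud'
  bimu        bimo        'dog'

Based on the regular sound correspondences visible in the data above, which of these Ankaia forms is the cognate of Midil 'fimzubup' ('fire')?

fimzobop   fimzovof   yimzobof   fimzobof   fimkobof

yubivi ~ yobivi — Midil u corresponds to Ankaia o after a consonant, before a labial obstruent.
vulpup ~ volfof — Midil u corresponds to Ankaia o after a consonant, before a labial obstruent.
vulpup ~ volfof — Midil p corresponds to Ankaia f word-finally.
Applying these to Midil 'fimzubup':
  fimzubup → fimzobup   (u→o after a consonant, before a labial obstruent)
  fimzobup → fimzobop   (u→o after a consonant, before a labial obstruent)
  fimzobop → fimzobof   (p→f word-finally)
So the Ankaia cognate is 'fimzobof'.

fimzobof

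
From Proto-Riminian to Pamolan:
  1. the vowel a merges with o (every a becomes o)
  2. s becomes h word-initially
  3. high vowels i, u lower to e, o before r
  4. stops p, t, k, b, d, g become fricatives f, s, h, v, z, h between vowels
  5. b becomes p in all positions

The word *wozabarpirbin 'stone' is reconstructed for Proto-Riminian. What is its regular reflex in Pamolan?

Pamolan: *wozabarpirbin > wozoborpirbin > wozoborperbin > wozovorperbin > wozovorperpin  (by vowel merger, pre-rhotic lowering, intervocalic lenition, unconditioned shift)

wozovorperpin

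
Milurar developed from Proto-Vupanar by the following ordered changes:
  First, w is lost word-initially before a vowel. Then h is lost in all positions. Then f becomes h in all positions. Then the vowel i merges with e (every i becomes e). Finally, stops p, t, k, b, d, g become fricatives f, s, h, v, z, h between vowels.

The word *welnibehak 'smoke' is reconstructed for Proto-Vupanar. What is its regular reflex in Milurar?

Milurar: *welnibehak > elnibehak > elnibeak > elnebeak > elneveak  (by glide loss, h-loss, vowel merger, intervocalic lenition)

elneveak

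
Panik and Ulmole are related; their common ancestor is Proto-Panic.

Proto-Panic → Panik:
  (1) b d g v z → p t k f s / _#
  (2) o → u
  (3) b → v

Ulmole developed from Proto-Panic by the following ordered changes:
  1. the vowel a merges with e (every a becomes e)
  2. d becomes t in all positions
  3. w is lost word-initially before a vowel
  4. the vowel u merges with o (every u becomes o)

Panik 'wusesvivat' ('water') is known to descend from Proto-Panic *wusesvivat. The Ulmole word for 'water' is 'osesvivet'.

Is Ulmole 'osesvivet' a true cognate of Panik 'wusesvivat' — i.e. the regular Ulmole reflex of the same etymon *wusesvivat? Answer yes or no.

Derive the expected Ulmole reflex of *wusesvivat:
Ulmole: *wusesvivat
  wusesvivat → wusesvivet   [vowel merger]
  wusesvivet (rule 2 does not apply)
  wusesvivet → usesvivet   [glide loss]
  usesvivet → osesvivet   [vowel merger]
  giving Ulmole osesvivet.
Ulmole 'osesvivet' matches the regular reflex exactly, so the pair is cognate.

yes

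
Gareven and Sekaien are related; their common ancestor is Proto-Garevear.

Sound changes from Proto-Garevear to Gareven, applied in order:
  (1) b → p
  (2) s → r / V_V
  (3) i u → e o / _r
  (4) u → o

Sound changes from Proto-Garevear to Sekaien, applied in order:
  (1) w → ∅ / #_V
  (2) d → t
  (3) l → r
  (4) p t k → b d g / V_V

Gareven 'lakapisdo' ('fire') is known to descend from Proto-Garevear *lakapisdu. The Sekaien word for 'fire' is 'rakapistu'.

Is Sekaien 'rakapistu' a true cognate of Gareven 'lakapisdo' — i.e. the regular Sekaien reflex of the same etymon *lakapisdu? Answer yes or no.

no

Derive the expected Sekaien reflex of *lakapisdu:
Sekaien: *lakapisdu
  lakapisdu (rule 1 does not apply)
  lakapisdu → lakapistu   [unconditioned shift]
  lakapistu → rakapistu   [unconditioned shift]
  rakapistu → ragabistu   [intervocalic voicing]
  giving Sekaien ragabistu.
The regular Sekaien reflex would be 'ragabistu', but the attested form is 'rakapistu'. The correspondence is irregular, so they are not cognates (the Sekaien form has a different source).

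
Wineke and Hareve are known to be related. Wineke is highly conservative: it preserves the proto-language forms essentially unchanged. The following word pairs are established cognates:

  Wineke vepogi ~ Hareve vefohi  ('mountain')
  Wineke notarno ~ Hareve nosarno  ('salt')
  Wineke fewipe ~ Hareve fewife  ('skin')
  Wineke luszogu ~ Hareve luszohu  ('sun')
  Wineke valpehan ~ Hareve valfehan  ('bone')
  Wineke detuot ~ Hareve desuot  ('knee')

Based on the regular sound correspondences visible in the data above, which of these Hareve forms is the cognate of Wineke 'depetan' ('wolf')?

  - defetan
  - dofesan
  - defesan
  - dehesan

fewipe ~ fewife — Wineke p corresponds to Hareve f between vowels (before a front vowel).
notarno ~ nosarno — Wineke t corresponds to Hareve s between vowels (before a back vowel).
Applying these to Wineke 'depetan':
  depetan → defetan   (p→f between vowels (before a front vowel))
  defetan → defesan   (t→s between vowels (before a back vowel))
So the Hareve cognate is 'defesan'.

defesan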